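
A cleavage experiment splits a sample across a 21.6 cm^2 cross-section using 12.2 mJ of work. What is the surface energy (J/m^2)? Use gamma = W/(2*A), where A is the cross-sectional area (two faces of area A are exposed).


Convert: A = 21.6 cm^2 = 0.00216 m^2, W = 12.2 mJ = 0.0122 J
Cleaving exposes two faces of area A, so total new surface = 2*A and gamma = W / (2*A)
gamma = 0.0122 / (2 * 0.00216)
gamma = 2.824 J/m^2

2.824


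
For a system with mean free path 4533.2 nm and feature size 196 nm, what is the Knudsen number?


Knudsen number Kn = lambda / L
Kn = 4533.2 / 196
Kn = 23.1286

23.1286


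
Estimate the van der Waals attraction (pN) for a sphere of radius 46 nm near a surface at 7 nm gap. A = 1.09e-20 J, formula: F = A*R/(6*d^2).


Convert to SI: R = 46 nm = 4.6e-08 m, d = 7 nm = 7e-09 m
F = A * R / (6 * d^2)
F = 1.09e-20 * 4.6e-08 / (6 * (7e-09)^2)
F = 1.70544e-12 N = 1.705 pN

1.705


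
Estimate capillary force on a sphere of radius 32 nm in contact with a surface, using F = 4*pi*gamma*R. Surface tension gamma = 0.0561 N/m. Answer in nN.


Convert radius: R = 32 nm = 3.2e-08 m
F = 4 * pi * gamma * R
F = 4 * pi * 0.0561 * 3.2e-08
F = 2.25591e-08 N = 22.5591 nN

22.5591


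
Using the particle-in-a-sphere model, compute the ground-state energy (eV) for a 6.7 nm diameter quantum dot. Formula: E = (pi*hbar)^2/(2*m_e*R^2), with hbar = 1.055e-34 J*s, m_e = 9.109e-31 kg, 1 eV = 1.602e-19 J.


Radius R = 6.7/2 = 3.35 nm = 3.35e-09 m
E = (pi * 1.055e-34)^2 / (2 * 9.109e-31 * (3.35e-09)^2)
E(J) = 5.37297e-21
E = E(J) / 1.602e-19 = 0.0335 eV

0.0335


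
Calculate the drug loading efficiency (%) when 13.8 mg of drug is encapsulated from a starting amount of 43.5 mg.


Drug loading efficiency = (drug loaded / drug initial) * 100
DLE = 13.8 / 43.5 * 100
DLE = 0.3172 * 100
DLE = 31.72%

31.72


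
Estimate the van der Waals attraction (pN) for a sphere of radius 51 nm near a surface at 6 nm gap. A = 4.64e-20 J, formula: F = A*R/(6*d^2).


Convert to SI: R = 51 nm = 5.1e-08 m, d = 6 nm = 6e-09 m
F = A * R / (6 * d^2)
F = 4.64e-20 * 5.1e-08 / (6 * (6e-09)^2)
F = 1.09556e-11 N = 10.956 pN

10.956


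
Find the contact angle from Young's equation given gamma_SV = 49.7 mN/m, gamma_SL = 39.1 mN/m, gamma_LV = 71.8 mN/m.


cos(theta) = (gamma_SV - gamma_SL) / gamma_LV
cos(theta) = (49.7 - 39.1) / 71.8
cos(theta) = 0.147632
theta = arccos(0.147632) = 81.51 degrees

81.51


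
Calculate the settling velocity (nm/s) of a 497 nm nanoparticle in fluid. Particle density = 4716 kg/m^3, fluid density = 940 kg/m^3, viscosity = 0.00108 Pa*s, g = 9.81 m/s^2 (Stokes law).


Radius R = 497/2 nm = 2.485e-07 m
Density difference = 4716 - 940 = 3776 kg/m^3
v = 2 * R^2 * (rho_p - rho_f) * g / (9 * eta)
v = 2 * (2.485e-07)^2 * 3776 * 9.81 / (9 * 0.00108)
v = 4.70671e-07 m/s = 470.6711 nm/s

470.6711


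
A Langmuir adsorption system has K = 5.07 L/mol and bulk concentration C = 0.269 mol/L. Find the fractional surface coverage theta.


Langmuir isotherm: theta = K*C / (1 + K*C)
K*C = 5.07 * 0.269 = 1.36383
theta = 1.36383 / (1 + 1.36383) = 1.36383 / 2.36383
theta = 0.577

0.577


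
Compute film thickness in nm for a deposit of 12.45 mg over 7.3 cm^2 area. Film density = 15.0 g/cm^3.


Convert: m = 12.45 mg = 1.2450e-05 kg, A = 7.3 cm^2 = 7.3000e-04 m^2, rho = 15.0 g/cm^3 = 15000 kg/m^3
t = m / (A * rho)
t = 1.2450e-05 / (7.3000e-04 * 15000)
t = 1.1370e-06 m = 1137.0 nm

1137.0


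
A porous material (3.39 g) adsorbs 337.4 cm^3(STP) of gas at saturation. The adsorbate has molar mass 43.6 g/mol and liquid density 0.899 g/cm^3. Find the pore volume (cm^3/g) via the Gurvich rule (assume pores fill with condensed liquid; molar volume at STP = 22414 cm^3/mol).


Moles adsorbed n = V_ads / 22414 = 337.4 / 22414 = 1.505309e-02 mol
Liquid volume V_liq = n * M / rho_liq = 1.505309e-02 * 43.6 / 0.899 = 0.73005 cm^3
Specific pore volume V_pore = V_liq / m_sample = 0.73005 / 3.39
V_pore = 0.2154 cm^3/g

0.2154


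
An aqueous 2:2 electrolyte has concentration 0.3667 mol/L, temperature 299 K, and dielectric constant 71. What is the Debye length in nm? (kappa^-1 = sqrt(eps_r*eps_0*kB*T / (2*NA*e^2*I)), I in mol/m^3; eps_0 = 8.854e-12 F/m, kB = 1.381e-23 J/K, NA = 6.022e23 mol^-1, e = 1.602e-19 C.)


Ionic strength I = 0.3667 * 2^2 * 1000 = 1466.8 mol/m^3
kappa^-1 = sqrt(71 * 8.854e-12 * 1.381e-23 * 299 / (2 * 6.022e23 * (1.602e-19)^2 * 1466.8))
kappa^-1 = 0.239 nm

0.239


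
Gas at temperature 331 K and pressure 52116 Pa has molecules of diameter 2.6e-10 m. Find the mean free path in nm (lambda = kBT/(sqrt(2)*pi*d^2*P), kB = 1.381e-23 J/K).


Mean free path: lambda = kB*T / (sqrt(2) * pi * d^2 * P)
lambda = 1.381e-23 * 331 / (sqrt(2) * pi * (2.6e-10)^2 * 52116)
lambda = 2.92038e-07 m
lambda = 292.04 nm

292.04


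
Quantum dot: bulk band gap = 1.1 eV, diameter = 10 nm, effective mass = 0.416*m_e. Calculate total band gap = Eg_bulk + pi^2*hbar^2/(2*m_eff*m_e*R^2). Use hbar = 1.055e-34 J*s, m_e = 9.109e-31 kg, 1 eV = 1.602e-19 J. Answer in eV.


Radius R = 10/2 nm = 5e-09 m
Confinement energy dE = pi^2 * hbar^2 / (2 * m_eff * m_e * R^2)
dE = pi^2 * (1.055e-34)^2 / (2 * 0.416 * 9.109e-31 * (5e-09)^2) J, divided by 1.602e-19 J/eV
dE = 0.0362 eV
Total band gap = E_g(bulk) + dE = 1.1 + 0.0362 = 1.1362 eV

1.1362


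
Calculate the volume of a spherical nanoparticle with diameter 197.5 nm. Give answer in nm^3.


Radius r = 197.5/2 = 98.75 nm
Volume V = (4/3) * pi * r^3
V = (4/3) * pi * (98.75)^3
V = 4033665.89 nm^3

4033665.89


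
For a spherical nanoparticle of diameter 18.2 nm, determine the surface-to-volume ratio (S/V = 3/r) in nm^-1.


Radius r = 18.2/2 = 9.1 nm
S/V = 3 / r = 3 / 9.1
S/V = 0.3297 nm^-1

0.3297


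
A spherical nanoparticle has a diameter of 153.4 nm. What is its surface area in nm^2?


Radius r = 153.4/2 = 76.7 nm
Surface area SA = 4 * pi * r^2
SA = 4 * pi * (76.7)^2
SA = 73926.58 nm^2

73926.58


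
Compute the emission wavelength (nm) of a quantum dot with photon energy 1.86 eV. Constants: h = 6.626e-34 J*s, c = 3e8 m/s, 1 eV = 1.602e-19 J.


Convert energy: E = 1.86 eV = 1.86 * 1.602e-19 = 2.97972e-19 J
lambda = h*c / E = 6.626e-34 * 3e8 / 2.97972e-19
lambda = 6.6711e-07 m = 667.1 nm

667.1


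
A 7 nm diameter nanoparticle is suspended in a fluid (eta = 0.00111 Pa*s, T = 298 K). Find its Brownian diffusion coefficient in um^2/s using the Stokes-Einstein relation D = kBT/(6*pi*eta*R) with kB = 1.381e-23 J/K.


Radius R = 7/2 = 3.5 nm = 3.5e-09 m
D = kB*T / (6*pi*eta*R)
D = 1.381e-23 * 298 / (6 * pi * 0.00111 * 3.5e-09)
D = 5.61976e-11 m^2/s = 56.198 um^2/s

56.198


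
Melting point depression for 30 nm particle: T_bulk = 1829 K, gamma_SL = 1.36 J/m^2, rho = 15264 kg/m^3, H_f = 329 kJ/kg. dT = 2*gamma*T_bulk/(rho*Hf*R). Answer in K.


Radius R = 30/2 = 15 nm = 1.5e-08 m
Convert H_f = 329 kJ/kg = 329000 J/kg
dT = 2 * gamma_SL * T_bulk / (rho * H_f * R)
dT = 2 * 1.36 * 1829 / (15264 * 329000 * 1.5e-08)
dT = 66.0 K

66.0


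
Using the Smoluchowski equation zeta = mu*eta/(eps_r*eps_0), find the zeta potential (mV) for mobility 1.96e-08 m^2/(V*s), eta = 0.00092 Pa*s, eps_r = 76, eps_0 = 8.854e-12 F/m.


Smoluchowski equation: zeta = mu * eta / (eps_r * eps_0)
zeta = 1.96e-08 * 0.00092 / (76 * 8.854e-12)
zeta = 0.026797 V = 26.8 mV

26.8


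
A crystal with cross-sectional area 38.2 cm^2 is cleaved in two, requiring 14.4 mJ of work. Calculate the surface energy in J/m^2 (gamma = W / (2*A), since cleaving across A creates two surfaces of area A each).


Convert: A = 38.2 cm^2 = 0.00382 m^2, W = 14.4 mJ = 0.0144 J
Cleaving exposes two faces of area A, so total new surface = 2*A and gamma = W / (2*A)
gamma = 0.0144 / (2 * 0.00382)
gamma = 1.885 J/m^2

1.885


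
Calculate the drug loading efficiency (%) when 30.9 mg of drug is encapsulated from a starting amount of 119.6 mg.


Drug loading efficiency = (drug loaded / drug initial) * 100
DLE = 30.9 / 119.6 * 100
DLE = 0.2584 * 100
DLE = 25.84%

25.84


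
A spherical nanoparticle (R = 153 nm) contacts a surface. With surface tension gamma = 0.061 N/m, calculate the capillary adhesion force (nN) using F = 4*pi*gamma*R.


Convert radius: R = 153 nm = 1.53e-07 m
F = 4 * pi * gamma * R
F = 4 * pi * 0.061 * 1.53e-07
F = 1.17282e-07 N = 117.2819 nN

117.2819


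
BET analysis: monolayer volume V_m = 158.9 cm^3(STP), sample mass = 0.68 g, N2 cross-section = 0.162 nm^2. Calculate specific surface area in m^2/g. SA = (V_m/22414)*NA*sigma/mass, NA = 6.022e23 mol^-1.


Number of moles in monolayer = V_m / 22414 = 158.9 / 22414 = 0.00708932
Number of molecules = moles * NA = 0.00708932 * 6.022e23
SA = molecules * sigma / mass
SA = (158.9 / 22414) * 6.022e23 * 0.162e-18 / 0.68
SA = 1017.1 m^2/g

1017.1


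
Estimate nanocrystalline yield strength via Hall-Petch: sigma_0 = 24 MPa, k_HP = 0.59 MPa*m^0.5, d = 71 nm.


d = 71 nm = 7.1e-08 m
sqrt(d) = 0.0002664583
Hall-Petch contribution = k / sqrt(d) = 0.59 / 0.0002664583 = 2214.2 MPa
sigma = sigma_0 + k/sqrt(d) = 24 + 2214.2 = 2238.2 MPa

2238.2


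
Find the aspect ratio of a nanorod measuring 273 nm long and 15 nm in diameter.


Aspect ratio AR = length / diameter
AR = 273 / 15
AR = 18.2

18.2


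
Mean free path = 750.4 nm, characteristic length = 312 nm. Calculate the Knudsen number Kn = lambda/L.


Knudsen number Kn = lambda / L
Kn = 750.4 / 312
Kn = 2.4051

2.4051


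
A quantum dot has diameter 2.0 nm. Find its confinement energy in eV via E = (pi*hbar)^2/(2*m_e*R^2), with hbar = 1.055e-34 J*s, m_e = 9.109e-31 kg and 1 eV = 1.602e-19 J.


Radius R = 2.0/2 = 1 nm = 1e-09 m
E = (pi * 1.055e-34)^2 / (2 * 9.109e-31 * (1e-09)^2)
E(J) = 6.02981e-20
E = E(J) / 1.602e-19 = 0.3764 eV

0.3764


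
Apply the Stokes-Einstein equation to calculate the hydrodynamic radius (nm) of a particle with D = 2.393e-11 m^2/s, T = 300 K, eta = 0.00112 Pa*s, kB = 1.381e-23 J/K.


Stokes-Einstein: R = kB*T / (6*pi*eta*D)
R = 1.381e-23 * 300 / (6 * pi * 0.00112 * 2.393e-11)
R = 8.20074e-09 m = 8.2 nm

8.2


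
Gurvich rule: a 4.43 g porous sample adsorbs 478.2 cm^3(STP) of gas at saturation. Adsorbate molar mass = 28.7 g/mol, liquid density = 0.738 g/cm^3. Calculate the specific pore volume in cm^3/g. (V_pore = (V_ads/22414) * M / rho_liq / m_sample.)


Moles adsorbed n = V_ads / 22414 = 478.2 / 22414 = 2.133488e-02 mol
Liquid volume V_liq = n * M / rho_liq = 2.133488e-02 * 28.7 / 0.738 = 0.82969 cm^3
Specific pore volume V_pore = V_liq / m_sample = 0.82969 / 4.43
V_pore = 0.1873 cm^3/g

0.1873


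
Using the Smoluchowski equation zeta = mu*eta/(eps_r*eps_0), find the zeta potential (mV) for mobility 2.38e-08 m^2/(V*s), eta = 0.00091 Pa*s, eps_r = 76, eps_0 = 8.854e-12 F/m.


Smoluchowski equation: zeta = mu * eta / (eps_r * eps_0)
zeta = 2.38e-08 * 0.00091 / (76 * 8.854e-12)
zeta = 0.032186 V = 32.19 mV

32.19


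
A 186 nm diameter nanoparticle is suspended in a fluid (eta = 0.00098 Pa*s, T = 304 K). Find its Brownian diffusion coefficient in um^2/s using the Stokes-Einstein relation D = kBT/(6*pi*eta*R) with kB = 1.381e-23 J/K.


Radius R = 186/2 = 93 nm = 9.3e-08 m
D = kB*T / (6*pi*eta*R)
D = 1.381e-23 * 304 / (6 * pi * 0.00098 * 9.3e-08)
D = 2.44375e-12 m^2/s = 2.444 um^2/s

2.444


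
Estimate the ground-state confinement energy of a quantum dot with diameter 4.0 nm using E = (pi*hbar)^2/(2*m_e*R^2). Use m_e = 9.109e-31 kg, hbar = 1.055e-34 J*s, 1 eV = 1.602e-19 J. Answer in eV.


Radius R = 4.0/2 = 2 nm = 2e-09 m
E = (pi * 1.055e-34)^2 / (2 * 9.109e-31 * (2e-09)^2)
E(J) = 1.50745e-20
E = E(J) / 1.602e-19 = 0.0941 eV

0.0941


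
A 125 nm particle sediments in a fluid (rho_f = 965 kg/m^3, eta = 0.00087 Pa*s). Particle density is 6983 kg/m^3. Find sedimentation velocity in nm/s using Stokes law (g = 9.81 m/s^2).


Radius R = 125/2 nm = 6.25e-08 m
Density difference = 6983 - 965 = 6018 kg/m^3
v = 2 * R^2 * (rho_p - rho_f) * g / (9 * eta)
v = 2 * (6.25e-08)^2 * 6018 * 9.81 / (9 * 0.00087)
v = 5.89046e-08 m/s = 58.9046 nm/s

58.9046


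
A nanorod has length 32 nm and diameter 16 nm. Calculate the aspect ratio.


Aspect ratio AR = length / diameter
AR = 32 / 16
AR = 2.0

2.0


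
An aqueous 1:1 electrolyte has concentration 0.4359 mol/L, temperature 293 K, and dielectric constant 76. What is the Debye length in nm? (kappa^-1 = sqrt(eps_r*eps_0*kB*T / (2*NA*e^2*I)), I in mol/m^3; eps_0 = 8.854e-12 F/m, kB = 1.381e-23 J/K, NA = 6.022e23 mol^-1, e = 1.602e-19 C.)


Ionic strength I = 0.4359 * 1^2 * 1000 = 435.9 mol/m^3
kappa^-1 = sqrt(76 * 8.854e-12 * 1.381e-23 * 293 / (2 * 6.022e23 * (1.602e-19)^2 * 435.9))
kappa^-1 = 0.45 nm

0.45


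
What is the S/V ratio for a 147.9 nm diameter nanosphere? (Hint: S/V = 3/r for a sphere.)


Radius r = 147.9/2 = 73.95 nm
S/V = 3 / r = 3 / 73.95
S/V = 0.0406 nm^-1

0.0406


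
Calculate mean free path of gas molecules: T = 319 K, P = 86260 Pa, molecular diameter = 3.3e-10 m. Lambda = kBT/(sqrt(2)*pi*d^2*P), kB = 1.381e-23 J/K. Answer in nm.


Mean free path: lambda = kB*T / (sqrt(2) * pi * d^2 * P)
lambda = 1.381e-23 * 319 / (sqrt(2) * pi * (3.3e-10)^2 * 86260)
lambda = 1.05556e-07 m
lambda = 105.56 nm

105.56


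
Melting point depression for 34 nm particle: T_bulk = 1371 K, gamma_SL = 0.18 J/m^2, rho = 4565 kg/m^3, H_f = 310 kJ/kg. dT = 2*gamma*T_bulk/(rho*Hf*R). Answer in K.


Radius R = 34/2 = 17 nm = 1.7e-08 m
Convert H_f = 310 kJ/kg = 310000 J/kg
dT = 2 * gamma_SL * T_bulk / (rho * H_f * R)
dT = 2 * 0.18 * 1371 / (4565 * 310000 * 1.7e-08)
dT = 20.5 K

20.5


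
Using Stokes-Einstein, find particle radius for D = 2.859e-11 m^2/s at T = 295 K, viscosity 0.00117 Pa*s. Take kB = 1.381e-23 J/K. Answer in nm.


Stokes-Einstein: R = kB*T / (6*pi*eta*D)
R = 1.381e-23 * 295 / (6 * pi * 0.00117 * 2.859e-11)
R = 6.46122e-09 m = 6.46 nm

6.46


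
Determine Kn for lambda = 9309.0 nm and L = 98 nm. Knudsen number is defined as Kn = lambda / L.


Knudsen number Kn = lambda / L
Kn = 9309.0 / 98
Kn = 94.9898

94.9898


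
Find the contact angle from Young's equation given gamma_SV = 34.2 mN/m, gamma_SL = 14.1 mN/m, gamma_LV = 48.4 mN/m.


cos(theta) = (gamma_SV - gamma_SL) / gamma_LV
cos(theta) = (34.2 - 14.1) / 48.4
cos(theta) = 0.415289
theta = arccos(0.415289) = 65.46 degrees

65.46


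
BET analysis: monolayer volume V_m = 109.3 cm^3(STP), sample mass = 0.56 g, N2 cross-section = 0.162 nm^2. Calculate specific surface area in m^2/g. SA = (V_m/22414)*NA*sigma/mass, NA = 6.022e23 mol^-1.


Number of moles in monolayer = V_m / 22414 = 109.3 / 22414 = 0.00487642
Number of molecules = moles * NA = 0.00487642 * 6.022e23
SA = molecules * sigma / mass
SA = (109.3 / 22414) * 6.022e23 * 0.162e-18 / 0.56
SA = 849.5 m^2/g

849.5


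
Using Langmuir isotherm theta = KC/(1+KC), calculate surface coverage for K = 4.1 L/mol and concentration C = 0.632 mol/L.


Langmuir isotherm: theta = K*C / (1 + K*C)
K*C = 4.1 * 0.632 = 2.5912
theta = 2.5912 / (1 + 2.5912) = 2.5912 / 3.5912
theta = 0.7215

0.7215


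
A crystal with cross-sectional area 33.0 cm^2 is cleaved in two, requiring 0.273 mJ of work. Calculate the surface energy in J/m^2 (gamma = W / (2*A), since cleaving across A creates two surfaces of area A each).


Convert: A = 33.0 cm^2 = 0.0033 m^2, W = 0.273 mJ = 0.000273 J
Cleaving exposes two faces of area A, so total new surface = 2*A and gamma = W / (2*A)
gamma = 0.000273 / (2 * 0.0033)
gamma = 0.041 J/m^2

0.041


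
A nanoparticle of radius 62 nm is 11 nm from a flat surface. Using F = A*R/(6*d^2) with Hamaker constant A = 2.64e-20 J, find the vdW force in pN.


Convert to SI: R = 62 nm = 6.2e-08 m, d = 11 nm = 1.1e-08 m
F = A * R / (6 * d^2)
F = 2.64e-20 * 6.2e-08 / (6 * (1.1e-08)^2)
F = 2.25455e-12 N = 2.255 pN

2.255


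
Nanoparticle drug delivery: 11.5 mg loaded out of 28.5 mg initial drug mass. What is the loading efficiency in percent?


Drug loading efficiency = (drug loaded / drug initial) * 100
DLE = 11.5 / 28.5 * 100
DLE = 0.4035 * 100
DLE = 40.35%

40.35


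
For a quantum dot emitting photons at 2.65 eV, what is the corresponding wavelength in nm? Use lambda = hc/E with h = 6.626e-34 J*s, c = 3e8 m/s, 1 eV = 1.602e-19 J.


Convert energy: E = 2.65 eV = 2.65 * 1.602e-19 = 4.2453e-19 J
lambda = h*c / E = 6.626e-34 * 3e8 / 4.2453e-19
lambda = 4.68235e-07 m = 468.2 nm

468.2


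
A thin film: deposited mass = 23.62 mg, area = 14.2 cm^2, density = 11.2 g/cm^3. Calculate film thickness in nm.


Convert: m = 23.62 mg = 2.3620e-05 kg, A = 14.2 cm^2 = 1.4200e-03 m^2, rho = 11.2 g/cm^3 = 11200 kg/m^3
t = m / (A * rho)
t = 2.3620e-05 / (1.4200e-03 * 11200)
t = 1.4852e-06 m = 1485.2 nm

1485.2


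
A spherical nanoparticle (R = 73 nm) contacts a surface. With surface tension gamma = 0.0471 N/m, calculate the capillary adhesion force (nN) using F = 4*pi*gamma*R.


Convert radius: R = 73 nm = 7.3e-08 m
F = 4 * pi * gamma * R
F = 4 * pi * 0.0471 * 7.3e-08
F = 4.3207e-08 N = 43.207 nN

43.207


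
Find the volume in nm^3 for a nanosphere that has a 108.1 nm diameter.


Radius r = 108.1/2 = 54.05 nm
Volume V = (4/3) * pi * r^3
V = (4/3) * pi * (54.05)^3
V = 661417.53 nm^3

661417.53


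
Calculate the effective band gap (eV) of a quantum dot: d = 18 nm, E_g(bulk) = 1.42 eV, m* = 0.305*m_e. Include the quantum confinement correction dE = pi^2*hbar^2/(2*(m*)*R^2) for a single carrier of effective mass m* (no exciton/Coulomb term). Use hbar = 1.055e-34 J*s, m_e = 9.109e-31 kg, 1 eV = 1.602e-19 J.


Radius R = 18/2 nm = 9e-09 m
Confinement energy dE = pi^2 * hbar^2 / (2 * m_eff * m_e * R^2)
dE = pi^2 * (1.055e-34)^2 / (2 * 0.305 * 9.109e-31 * (9e-09)^2) J, divided by 1.602e-19 J/eV
dE = 0.0152 eV
Total band gap = E_g(bulk) + dE = 1.42 + 0.0152 = 1.4352 eV

1.4352


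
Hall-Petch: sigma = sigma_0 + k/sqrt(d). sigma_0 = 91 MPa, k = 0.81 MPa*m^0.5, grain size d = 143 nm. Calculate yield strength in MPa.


d = 143 nm = 1.43e-07 m
sqrt(d) = 0.0003781534
Hall-Petch contribution = k / sqrt(d) = 0.81 / 0.0003781534 = 2142.0 MPa
sigma = sigma_0 + k/sqrt(d) = 91 + 2142.0 = 2233.0 MPa

2233.0


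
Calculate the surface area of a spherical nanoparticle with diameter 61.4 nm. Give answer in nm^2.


Radius r = 61.4/2 = 30.7 nm
Surface area SA = 4 * pi * r^2
SA = 4 * pi * (30.7)^2
SA = 11843.68 nm^2

11843.68


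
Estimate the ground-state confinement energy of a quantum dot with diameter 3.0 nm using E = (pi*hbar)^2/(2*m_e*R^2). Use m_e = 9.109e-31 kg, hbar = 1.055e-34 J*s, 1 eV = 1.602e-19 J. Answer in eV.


Radius R = 3.0/2 = 1.5 nm = 1.5e-09 m
E = (pi * 1.055e-34)^2 / (2 * 9.109e-31 * (1.5e-09)^2)
E(J) = 2.67992e-20
E = E(J) / 1.602e-19 = 0.1673 eV

0.1673


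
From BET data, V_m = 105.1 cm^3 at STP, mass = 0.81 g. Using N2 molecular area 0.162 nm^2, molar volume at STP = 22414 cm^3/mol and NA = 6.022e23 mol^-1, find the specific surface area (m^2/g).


Number of moles in monolayer = V_m / 22414 = 105.1 / 22414 = 0.00468903
Number of molecules = moles * NA = 0.00468903 * 6.022e23
SA = molecules * sigma / mass
SA = (105.1 / 22414) * 6.022e23 * 0.162e-18 / 0.81
SA = 564.7 m^2/g

564.7


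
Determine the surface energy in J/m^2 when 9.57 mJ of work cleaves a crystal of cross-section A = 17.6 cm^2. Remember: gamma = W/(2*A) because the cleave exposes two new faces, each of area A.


Convert: A = 17.6 cm^2 = 0.00176 m^2, W = 9.57 mJ = 0.00957 J
Cleaving exposes two faces of area A, so total new surface = 2*A and gamma = W / (2*A)
gamma = 0.00957 / (2 * 0.00176)
gamma = 2.719 J/m^2

2.719


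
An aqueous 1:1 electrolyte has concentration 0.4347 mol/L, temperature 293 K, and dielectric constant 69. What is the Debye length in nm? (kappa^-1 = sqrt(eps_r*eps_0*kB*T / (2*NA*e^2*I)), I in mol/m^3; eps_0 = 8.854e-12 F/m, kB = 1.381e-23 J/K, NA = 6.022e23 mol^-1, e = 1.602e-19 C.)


Ionic strength I = 0.4347 * 1^2 * 1000 = 434.7 mol/m^3
kappa^-1 = sqrt(69 * 8.854e-12 * 1.381e-23 * 293 / (2 * 6.022e23 * (1.602e-19)^2 * 434.7))
kappa^-1 = 0.429 nm

0.429


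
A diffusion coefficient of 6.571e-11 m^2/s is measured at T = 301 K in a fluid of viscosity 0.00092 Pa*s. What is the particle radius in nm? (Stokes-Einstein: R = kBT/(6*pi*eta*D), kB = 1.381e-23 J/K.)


Stokes-Einstein: R = kB*T / (6*pi*eta*D)
R = 1.381e-23 * 301 / (6 * pi * 0.00092 * 6.571e-11)
R = 3.64787e-09 m = 3.65 nm

3.65


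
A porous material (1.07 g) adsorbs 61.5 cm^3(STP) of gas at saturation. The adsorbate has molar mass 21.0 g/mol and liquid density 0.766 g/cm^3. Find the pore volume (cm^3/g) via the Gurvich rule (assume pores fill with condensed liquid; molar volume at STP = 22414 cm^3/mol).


Moles adsorbed n = V_ads / 22414 = 61.5 / 22414 = 2.743821e-03 mol
Liquid volume V_liq = n * M / rho_liq = 2.743821e-03 * 21.0 / 0.766 = 0.07522 cm^3
Specific pore volume V_pore = V_liq / m_sample = 0.07522 / 1.07
V_pore = 0.0703 cm^3/g

0.0703


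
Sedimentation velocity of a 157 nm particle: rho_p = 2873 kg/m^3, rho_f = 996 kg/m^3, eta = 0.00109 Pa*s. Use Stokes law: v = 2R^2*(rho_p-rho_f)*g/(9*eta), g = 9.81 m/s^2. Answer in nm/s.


Radius R = 157/2 nm = 7.85e-08 m
Density difference = 2873 - 996 = 1877 kg/m^3
v = 2 * R^2 * (rho_p - rho_f) * g / (9 * eta)
v = 2 * (7.85e-08)^2 * 1877 * 9.81 / (9 * 0.00109)
v = 2.31331e-08 m/s = 23.1331 nm/s

23.1331


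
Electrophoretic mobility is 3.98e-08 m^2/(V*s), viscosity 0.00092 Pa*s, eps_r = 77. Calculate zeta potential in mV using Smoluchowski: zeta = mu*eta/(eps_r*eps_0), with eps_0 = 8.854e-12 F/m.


Smoluchowski equation: zeta = mu * eta / (eps_r * eps_0)
zeta = 3.98e-08 * 0.00092 / (77 * 8.854e-12)
zeta = 0.053708 V = 53.71 mV

53.71


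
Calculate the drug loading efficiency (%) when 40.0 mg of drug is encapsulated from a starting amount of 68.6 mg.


Drug loading efficiency = (drug loaded / drug initial) * 100
DLE = 40.0 / 68.6 * 100
DLE = 0.5831 * 100
DLE = 58.31%

58.31


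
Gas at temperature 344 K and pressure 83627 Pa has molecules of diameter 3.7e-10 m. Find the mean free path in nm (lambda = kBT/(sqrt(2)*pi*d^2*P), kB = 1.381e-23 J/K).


Mean free path: lambda = kB*T / (sqrt(2) * pi * d^2 * P)
lambda = 1.381e-23 * 344 / (sqrt(2) * pi * (3.7e-10)^2 * 83627)
lambda = 9.33979e-08 m
lambda = 93.4 nm

93.4


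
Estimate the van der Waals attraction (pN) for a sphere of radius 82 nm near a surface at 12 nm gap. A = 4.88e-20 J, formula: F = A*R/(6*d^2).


Convert to SI: R = 82 nm = 8.2e-08 m, d = 12 nm = 1.2e-08 m
F = A * R / (6 * d^2)
F = 4.88e-20 * 8.2e-08 / (6 * (1.2e-08)^2)
F = 4.63148e-12 N = 4.631 pN

4.631


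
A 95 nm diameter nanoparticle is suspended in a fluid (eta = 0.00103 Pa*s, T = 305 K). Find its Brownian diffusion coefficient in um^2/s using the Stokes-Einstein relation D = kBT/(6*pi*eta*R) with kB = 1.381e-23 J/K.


Radius R = 95/2 = 47.5 nm = 4.75e-08 m
D = kB*T / (6*pi*eta*R)
D = 1.381e-23 * 305 / (6 * pi * 0.00103 * 4.75e-08)
D = 4.56732e-12 m^2/s = 4.567 um^2/s

4.567


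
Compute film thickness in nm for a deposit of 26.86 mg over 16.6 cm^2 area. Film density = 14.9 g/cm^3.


Convert: m = 26.86 mg = 2.6860e-05 kg, A = 16.6 cm^2 = 1.6600e-03 m^2, rho = 14.9 g/cm^3 = 14900 kg/m^3
t = m / (A * rho)
t = 2.6860e-05 / (1.6600e-03 * 14900)
t = 1.0860e-06 m = 1086.0 nm

1086.0


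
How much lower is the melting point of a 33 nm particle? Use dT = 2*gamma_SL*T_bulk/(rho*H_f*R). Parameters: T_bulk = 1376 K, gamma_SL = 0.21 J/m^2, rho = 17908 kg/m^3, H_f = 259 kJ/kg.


Radius R = 33/2 = 16.5 nm = 1.65e-08 m
Convert H_f = 259 kJ/kg = 259000 J/kg
dT = 2 * gamma_SL * T_bulk / (rho * H_f * R)
dT = 2 * 0.21 * 1376 / (17908 * 259000 * 1.65e-08)
dT = 7.6 K

7.6


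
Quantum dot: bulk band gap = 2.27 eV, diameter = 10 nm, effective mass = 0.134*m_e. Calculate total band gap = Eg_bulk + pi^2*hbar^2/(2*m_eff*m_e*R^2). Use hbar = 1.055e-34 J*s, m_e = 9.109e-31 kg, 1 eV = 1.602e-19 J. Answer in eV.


Radius R = 10/2 nm = 5e-09 m
Confinement energy dE = pi^2 * hbar^2 / (2 * m_eff * m_e * R^2)
dE = pi^2 * (1.055e-34)^2 / (2 * 0.134 * 9.109e-31 * (5e-09)^2) J, divided by 1.602e-19 J/eV
dE = 0.1124 eV
Total band gap = E_g(bulk) + dE = 2.27 + 0.1124 = 2.3824 eV

2.3824


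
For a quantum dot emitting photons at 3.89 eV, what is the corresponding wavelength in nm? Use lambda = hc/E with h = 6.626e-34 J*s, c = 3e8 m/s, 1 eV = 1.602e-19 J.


Convert energy: E = 3.89 eV = 3.89 * 1.602e-19 = 6.23178e-19 J
lambda = h*c / E = 6.626e-34 * 3e8 / 6.23178e-19
lambda = 3.18978e-07 m = 319.0 nm

319.0


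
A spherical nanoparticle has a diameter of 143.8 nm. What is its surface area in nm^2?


Radius r = 143.8/2 = 71.9 nm
Surface area SA = 4 * pi * r^2
SA = 4 * pi * (71.9)^2
SA = 64963.24 nm^2

64963.24


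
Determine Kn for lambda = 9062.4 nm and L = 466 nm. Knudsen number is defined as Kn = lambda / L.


Knudsen number Kn = lambda / L
Kn = 9062.4 / 466
Kn = 19.4472

19.4472


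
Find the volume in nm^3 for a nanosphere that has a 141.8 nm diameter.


Radius r = 141.8/2 = 70.9 nm
Volume V = (4/3) * pi * r^3
V = (4/3) * pi * (70.9)^3
V = 1492888.3 nm^3

1492888.3


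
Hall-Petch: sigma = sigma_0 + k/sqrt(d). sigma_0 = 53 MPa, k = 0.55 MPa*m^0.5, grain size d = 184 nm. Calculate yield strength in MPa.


d = 184 nm = 1.84e-07 m
sqrt(d) = 0.0004289522
Hall-Petch contribution = k / sqrt(d) = 0.55 / 0.0004289522 = 1282.2 MPa
sigma = sigma_0 + k/sqrt(d) = 53 + 1282.2 = 1335.2 MPa

1335.2


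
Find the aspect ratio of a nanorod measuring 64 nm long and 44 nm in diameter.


Aspect ratio AR = length / diameter
AR = 64 / 44
AR = 1.45

1.45


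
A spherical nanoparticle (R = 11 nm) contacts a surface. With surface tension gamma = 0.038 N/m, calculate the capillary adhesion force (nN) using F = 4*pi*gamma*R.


Convert radius: R = 11 nm = 1.1e-08 m
F = 4 * pi * gamma * R
F = 4 * pi * 0.038 * 1.1e-08
F = 5.25274e-09 N = 5.2527 nN

5.2527


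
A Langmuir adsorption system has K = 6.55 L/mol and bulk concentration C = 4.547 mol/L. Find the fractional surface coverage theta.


Langmuir isotherm: theta = K*C / (1 + K*C)
K*C = 6.55 * 4.547 = 29.78285
theta = 29.78285 / (1 + 29.78285) = 29.78285 / 30.78285
theta = 0.9675

0.9675


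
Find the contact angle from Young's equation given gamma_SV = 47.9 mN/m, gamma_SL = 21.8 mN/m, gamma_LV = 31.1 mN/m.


cos(theta) = (gamma_SV - gamma_SL) / gamma_LV
cos(theta) = (47.9 - 21.8) / 31.1
cos(theta) = 0.839228
theta = arccos(0.839228) = 32.94 degrees

32.94


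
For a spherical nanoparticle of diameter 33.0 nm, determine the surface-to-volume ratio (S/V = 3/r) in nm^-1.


Radius r = 33.0/2 = 16.5 nm
S/V = 3 / r = 3 / 16.5
S/V = 0.1818 nm^-1

0.1818


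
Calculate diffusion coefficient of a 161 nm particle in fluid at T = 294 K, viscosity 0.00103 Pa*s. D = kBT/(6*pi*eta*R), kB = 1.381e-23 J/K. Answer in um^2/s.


Radius R = 161/2 = 80.5 nm = 8.05e-08 m
D = kB*T / (6*pi*eta*R)
D = 1.381e-23 * 294 / (6 * pi * 0.00103 * 8.05e-08)
D = 2.59781e-12 m^2/s = 2.598 um^2/s

2.598


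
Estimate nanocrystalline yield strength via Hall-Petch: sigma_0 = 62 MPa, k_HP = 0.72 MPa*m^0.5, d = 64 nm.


d = 64 nm = 6.4e-08 m
sqrt(d) = 0.0002529822
Hall-Petch contribution = k / sqrt(d) = 0.72 / 0.0002529822 = 2846.0 MPa
sigma = sigma_0 + k/sqrt(d) = 62 + 2846.0 = 2908.0 MPa

2908.0


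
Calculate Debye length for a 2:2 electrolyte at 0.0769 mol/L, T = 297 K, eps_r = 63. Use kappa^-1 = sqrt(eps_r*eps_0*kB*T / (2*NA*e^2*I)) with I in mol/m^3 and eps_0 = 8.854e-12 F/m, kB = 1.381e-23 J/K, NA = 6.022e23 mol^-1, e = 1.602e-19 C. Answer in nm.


Ionic strength I = 0.0769 * 2^2 * 1000 = 307.6 mol/m^3
kappa^-1 = sqrt(63 * 8.854e-12 * 1.381e-23 * 297 / (2 * 6.022e23 * (1.602e-19)^2 * 307.6))
kappa^-1 = 0.491 nm

0.491


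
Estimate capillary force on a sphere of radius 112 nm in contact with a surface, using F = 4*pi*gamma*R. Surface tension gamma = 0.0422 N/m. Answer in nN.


Convert radius: R = 112 nm = 1.12e-07 m
F = 4 * pi * gamma * R
F = 4 * pi * 0.0422 * 1.12e-07
F = 5.93937e-08 N = 59.3937 nN

59.3937


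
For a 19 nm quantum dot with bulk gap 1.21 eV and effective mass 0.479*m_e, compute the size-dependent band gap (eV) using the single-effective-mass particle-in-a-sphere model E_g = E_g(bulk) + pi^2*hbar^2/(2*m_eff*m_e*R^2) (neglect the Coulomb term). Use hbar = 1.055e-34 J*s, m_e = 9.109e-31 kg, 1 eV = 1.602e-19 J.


Radius R = 19/2 nm = 9.5e-09 m
Confinement energy dE = pi^2 * hbar^2 / (2 * m_eff * m_e * R^2)
dE = pi^2 * (1.055e-34)^2 / (2 * 0.479 * 9.109e-31 * (9.5e-09)^2) J, divided by 1.602e-19 J/eV
dE = 0.0087 eV
Total band gap = E_g(bulk) + dE = 1.21 + 0.0087 = 1.2187 eV

1.2187


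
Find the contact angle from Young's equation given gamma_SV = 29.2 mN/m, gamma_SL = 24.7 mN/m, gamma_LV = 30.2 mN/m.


cos(theta) = (gamma_SV - gamma_SL) / gamma_LV
cos(theta) = (29.2 - 24.7) / 30.2
cos(theta) = 0.149007
theta = arccos(0.149007) = 81.43 degrees

81.43


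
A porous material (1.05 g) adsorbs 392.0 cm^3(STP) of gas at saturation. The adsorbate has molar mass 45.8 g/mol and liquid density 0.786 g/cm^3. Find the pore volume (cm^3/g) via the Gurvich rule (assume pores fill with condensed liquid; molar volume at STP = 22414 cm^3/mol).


Moles adsorbed n = V_ads / 22414 = 392.0 / 22414 = 1.748907e-02 mol
Liquid volume V_liq = n * M / rho_liq = 1.748907e-02 * 45.8 / 0.786 = 1.01908 cm^3
Specific pore volume V_pore = V_liq / m_sample = 1.01908 / 1.05
V_pore = 0.9706 cm^3/g

0.9706


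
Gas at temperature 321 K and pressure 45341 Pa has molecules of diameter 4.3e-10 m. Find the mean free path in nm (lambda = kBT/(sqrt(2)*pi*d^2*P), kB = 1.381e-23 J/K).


Mean free path: lambda = kB*T / (sqrt(2) * pi * d^2 * P)
lambda = 1.381e-23 * 321 / (sqrt(2) * pi * (4.3e-10)^2 * 45341)
lambda = 1.19016e-07 m
lambda = 119.02 nm

119.02


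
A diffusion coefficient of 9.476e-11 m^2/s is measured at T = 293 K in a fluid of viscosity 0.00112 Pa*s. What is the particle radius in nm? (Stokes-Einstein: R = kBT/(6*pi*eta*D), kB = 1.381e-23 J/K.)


Stokes-Einstein: R = kB*T / (6*pi*eta*D)
R = 1.381e-23 * 293 / (6 * pi * 0.00112 * 9.476e-11)
R = 2.02263e-09 m = 2.02 nm

2.02


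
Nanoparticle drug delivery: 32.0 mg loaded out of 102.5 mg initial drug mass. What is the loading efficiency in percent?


Drug loading efficiency = (drug loaded / drug initial) * 100
DLE = 32.0 / 102.5 * 100
DLE = 0.3122 * 100
DLE = 31.22%

31.22


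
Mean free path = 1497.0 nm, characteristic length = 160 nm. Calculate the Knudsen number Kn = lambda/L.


Knudsen number Kn = lambda / L
Kn = 1497.0 / 160
Kn = 9.3562

9.3562


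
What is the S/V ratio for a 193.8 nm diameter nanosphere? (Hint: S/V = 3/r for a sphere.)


Radius r = 193.8/2 = 96.9 nm
S/V = 3 / r = 3 / 96.9
S/V = 0.031 nm^-1

0.031


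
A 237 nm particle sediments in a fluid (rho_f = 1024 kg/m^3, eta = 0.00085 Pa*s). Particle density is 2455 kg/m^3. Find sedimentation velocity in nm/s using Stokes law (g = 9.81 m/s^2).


Radius R = 237/2 nm = 1.185e-07 m
Density difference = 2455 - 1024 = 1431 kg/m^3
v = 2 * R^2 * (rho_p - rho_f) * g / (9 * eta)
v = 2 * (1.185e-07)^2 * 1431 * 9.81 / (9 * 0.00085)
v = 5.15364e-08 m/s = 51.5364 nm/s

51.5364


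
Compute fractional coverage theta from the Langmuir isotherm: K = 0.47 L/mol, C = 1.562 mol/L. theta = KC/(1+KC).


Langmuir isotherm: theta = K*C / (1 + K*C)
K*C = 0.47 * 1.562 = 0.73414
theta = 0.73414 / (1 + 0.73414) = 0.73414 / 1.73414
theta = 0.4233

0.4233


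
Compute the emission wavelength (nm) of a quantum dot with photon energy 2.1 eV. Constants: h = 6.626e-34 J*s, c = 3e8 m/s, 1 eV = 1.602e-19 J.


Convert energy: E = 2.1 eV = 2.1 * 1.602e-19 = 3.3642e-19 J
lambda = h*c / E = 6.626e-34 * 3e8 / 3.3642e-19
lambda = 5.90869e-07 m = 590.9 nm

590.9


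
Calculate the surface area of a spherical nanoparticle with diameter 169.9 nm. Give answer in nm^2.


Radius r = 169.9/2 = 84.95 nm
Surface area SA = 4 * pi * r^2
SA = 4 * pi * (84.95)^2
SA = 90685.24 nm^2

90685.24


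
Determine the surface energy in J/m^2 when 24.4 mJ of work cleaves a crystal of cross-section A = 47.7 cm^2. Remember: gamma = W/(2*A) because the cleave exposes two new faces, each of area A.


Convert: A = 47.7 cm^2 = 0.00477 m^2, W = 24.4 mJ = 0.0244 J
Cleaving exposes two faces of area A, so total new surface = 2*A and gamma = W / (2*A)
gamma = 0.0244 / (2 * 0.00477)
gamma = 2.558 J/m^2

2.558


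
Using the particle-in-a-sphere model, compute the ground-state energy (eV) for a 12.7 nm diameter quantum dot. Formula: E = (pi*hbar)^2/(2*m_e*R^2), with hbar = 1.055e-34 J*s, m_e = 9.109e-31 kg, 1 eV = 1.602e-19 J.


Radius R = 12.7/2 = 6.35 nm = 6.35e-09 m
E = (pi * 1.055e-34)^2 / (2 * 9.109e-31 * (6.35e-09)^2)
E(J) = 1.4954e-21
E = E(J) / 1.602e-19 = 0.0093 eV

0.0093


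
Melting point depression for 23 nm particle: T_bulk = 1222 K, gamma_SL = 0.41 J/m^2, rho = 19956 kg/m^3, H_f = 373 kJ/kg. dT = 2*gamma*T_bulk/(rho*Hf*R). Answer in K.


Radius R = 23/2 = 11.5 nm = 1.15e-08 m
Convert H_f = 373 kJ/kg = 373000 J/kg
dT = 2 * gamma_SL * T_bulk / (rho * H_f * R)
dT = 2 * 0.41 * 1222 / (19956 * 373000 * 1.15e-08)
dT = 11.7 K

11.7


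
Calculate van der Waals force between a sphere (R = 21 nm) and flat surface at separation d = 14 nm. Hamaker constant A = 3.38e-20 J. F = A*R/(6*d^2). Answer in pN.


Convert to SI: R = 21 nm = 2.1e-08 m, d = 14 nm = 1.4e-08 m
F = A * R / (6 * d^2)
F = 3.38e-20 * 2.1e-08 / (6 * (1.4e-08)^2)
F = 6.03571e-13 N = 0.604 pN

0.604


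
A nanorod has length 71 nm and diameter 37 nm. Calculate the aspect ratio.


Aspect ratio AR = length / diameter
AR = 71 / 37
AR = 1.92

1.92


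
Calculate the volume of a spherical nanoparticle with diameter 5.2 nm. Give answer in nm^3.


Radius r = 5.2/2 = 2.6 nm
Volume V = (4/3) * pi * r^3
V = (4/3) * pi * (2.6)^3
V = 73.62 nm^3

73.62


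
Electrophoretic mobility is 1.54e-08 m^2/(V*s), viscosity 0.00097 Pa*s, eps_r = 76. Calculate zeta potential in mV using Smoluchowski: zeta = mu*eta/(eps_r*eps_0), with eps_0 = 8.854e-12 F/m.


Smoluchowski equation: zeta = mu * eta / (eps_r * eps_0)
zeta = 1.54e-08 * 0.00097 / (76 * 8.854e-12)
zeta = 0.022199 V = 22.2 mV

22.2


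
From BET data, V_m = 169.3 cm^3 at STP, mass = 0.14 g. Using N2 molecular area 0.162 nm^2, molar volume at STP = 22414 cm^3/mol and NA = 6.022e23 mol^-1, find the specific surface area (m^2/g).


Number of moles in monolayer = V_m / 22414 = 169.3 / 22414 = 0.00755331
Number of molecules = moles * NA = 0.00755331 * 6.022e23
SA = molecules * sigma / mass
SA = (169.3 / 22414) * 6.022e23 * 0.162e-18 / 0.14
SA = 5263.4 m^2/g

5263.4


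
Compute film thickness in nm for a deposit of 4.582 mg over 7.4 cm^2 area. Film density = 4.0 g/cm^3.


Convert: m = 4.582 mg = 4.5820e-06 kg, A = 7.4 cm^2 = 7.4000e-04 m^2, rho = 4.0 g/cm^3 = 4000 kg/m^3
t = m / (A * rho)
t = 4.5820e-06 / (7.4000e-04 * 4000)
t = 1.5480e-06 m = 1548.0 nm

1548.0


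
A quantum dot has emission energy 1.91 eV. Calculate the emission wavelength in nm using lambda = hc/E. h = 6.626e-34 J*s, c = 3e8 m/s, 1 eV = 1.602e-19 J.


Convert energy: E = 1.91 eV = 1.91 * 1.602e-19 = 3.05982e-19 J
lambda = h*c / E = 6.626e-34 * 3e8 / 3.05982e-19
lambda = 6.49646e-07 m = 649.6 nm

649.6


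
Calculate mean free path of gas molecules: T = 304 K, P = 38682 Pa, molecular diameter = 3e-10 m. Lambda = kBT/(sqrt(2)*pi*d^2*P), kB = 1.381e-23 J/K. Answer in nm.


Mean free path: lambda = kB*T / (sqrt(2) * pi * d^2 * P)
lambda = 1.381e-23 * 304 / (sqrt(2) * pi * (3e-10)^2 * 38682)
lambda = 2.71426e-07 m
lambda = 271.43 nm

271.43


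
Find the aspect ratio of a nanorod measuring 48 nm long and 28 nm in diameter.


Aspect ratio AR = length / diameter
AR = 48 / 28
AR = 1.71

1.71


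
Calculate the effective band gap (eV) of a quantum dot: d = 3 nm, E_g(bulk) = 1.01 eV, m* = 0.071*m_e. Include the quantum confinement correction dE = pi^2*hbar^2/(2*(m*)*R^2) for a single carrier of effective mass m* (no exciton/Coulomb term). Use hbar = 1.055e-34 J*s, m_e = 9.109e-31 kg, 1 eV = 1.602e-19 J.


Radius R = 3/2 nm = 1.5e-09 m
Confinement energy dE = pi^2 * hbar^2 / (2 * m_eff * m_e * R^2)
dE = pi^2 * (1.055e-34)^2 / (2 * 0.071 * 9.109e-31 * (1.5e-09)^2) J, divided by 1.602e-19 J/eV
dE = 2.3561 eV
Total band gap = E_g(bulk) + dE = 1.01 + 2.3561 = 3.3661 eV

3.3661


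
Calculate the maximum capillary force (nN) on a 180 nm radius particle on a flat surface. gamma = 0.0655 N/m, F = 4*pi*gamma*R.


Convert radius: R = 180 nm = 1.8e-07 m
F = 4 * pi * gamma * R
F = 4 * pi * 0.0655 * 1.8e-07
F = 1.48158e-07 N = 148.1575 nN

148.1575


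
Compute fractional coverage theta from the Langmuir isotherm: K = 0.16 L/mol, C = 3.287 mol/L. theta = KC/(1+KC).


Langmuir isotherm: theta = K*C / (1 + K*C)
K*C = 0.16 * 3.287 = 0.52592
theta = 0.52592 / (1 + 0.52592) = 0.52592 / 1.52592
theta = 0.3447

0.3447


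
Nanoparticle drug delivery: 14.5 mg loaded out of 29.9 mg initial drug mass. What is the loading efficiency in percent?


Drug loading efficiency = (drug loaded / drug initial) * 100
DLE = 14.5 / 29.9 * 100
DLE = 0.4849 * 100
DLE = 48.49%

48.49


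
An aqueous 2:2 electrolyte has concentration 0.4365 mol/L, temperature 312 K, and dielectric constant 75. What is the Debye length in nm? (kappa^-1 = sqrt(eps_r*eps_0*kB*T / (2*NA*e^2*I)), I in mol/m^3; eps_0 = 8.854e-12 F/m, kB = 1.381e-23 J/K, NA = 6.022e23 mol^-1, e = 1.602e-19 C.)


Ionic strength I = 0.4365 * 2^2 * 1000 = 1746 mol/m^3
kappa^-1 = sqrt(75 * 8.854e-12 * 1.381e-23 * 312 / (2 * 6.022e23 * (1.602e-19)^2 * 1746))
kappa^-1 = 0.23 nm

0.23


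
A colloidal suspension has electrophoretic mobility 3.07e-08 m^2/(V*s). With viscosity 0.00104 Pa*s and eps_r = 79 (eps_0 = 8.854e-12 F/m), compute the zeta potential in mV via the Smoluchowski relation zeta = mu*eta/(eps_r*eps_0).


Smoluchowski equation: zeta = mu * eta / (eps_r * eps_0)
zeta = 3.07e-08 * 0.00104 / (79 * 8.854e-12)
zeta = 0.045646 V = 45.65 mV

45.65


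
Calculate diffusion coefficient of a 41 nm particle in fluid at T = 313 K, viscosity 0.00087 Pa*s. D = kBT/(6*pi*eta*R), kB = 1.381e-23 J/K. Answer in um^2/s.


Radius R = 41/2 = 20.5 nm = 2.05e-08 m
D = kB*T / (6*pi*eta*R)
D = 1.381e-23 * 313 / (6 * pi * 0.00087 * 2.05e-08)
D = 1.28577e-11 m^2/s = 12.858 um^2/s

12.858


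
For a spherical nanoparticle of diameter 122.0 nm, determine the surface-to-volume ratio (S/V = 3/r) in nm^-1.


Radius r = 122.0/2 = 61 nm
S/V = 3 / r = 3 / 61
S/V = 0.0492 nm^-1

0.0492


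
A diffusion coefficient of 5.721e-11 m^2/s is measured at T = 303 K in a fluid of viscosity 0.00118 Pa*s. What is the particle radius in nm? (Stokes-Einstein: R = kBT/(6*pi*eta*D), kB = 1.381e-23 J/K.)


Stokes-Einstein: R = kB*T / (6*pi*eta*D)
R = 1.381e-23 * 303 / (6 * pi * 0.00118 * 5.721e-11)
R = 3.28837e-09 m = 3.29 nm

3.29


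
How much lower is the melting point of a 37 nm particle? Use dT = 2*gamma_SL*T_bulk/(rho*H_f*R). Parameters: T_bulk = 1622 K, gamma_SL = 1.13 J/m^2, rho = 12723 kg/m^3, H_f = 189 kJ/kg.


Radius R = 37/2 = 18.5 nm = 1.85e-08 m
Convert H_f = 189 kJ/kg = 189000 J/kg
dT = 2 * gamma_SL * T_bulk / (rho * H_f * R)
dT = 2 * 1.13 * 1622 / (12723 * 189000 * 1.85e-08)
dT = 82.4 K

82.4


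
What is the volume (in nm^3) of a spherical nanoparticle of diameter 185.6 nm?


Radius r = 185.6/2 = 92.8 nm
Volume V = (4/3) * pi * r^3
V = (4/3) * pi * (92.8)^3
V = 3347592.13 nm^3

3347592.13


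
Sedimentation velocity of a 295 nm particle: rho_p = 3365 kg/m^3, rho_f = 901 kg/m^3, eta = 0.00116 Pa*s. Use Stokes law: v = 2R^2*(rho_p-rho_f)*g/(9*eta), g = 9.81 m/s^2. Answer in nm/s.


Radius R = 295/2 nm = 1.475e-07 m
Density difference = 3365 - 901 = 2464 kg/m^3
v = 2 * R^2 * (rho_p - rho_f) * g / (9 * eta)
v = 2 * (1.475e-07)^2 * 2464 * 9.81 / (9 * 0.00116)
v = 1.00745e-07 m/s = 100.7449 nm/s

100.7449


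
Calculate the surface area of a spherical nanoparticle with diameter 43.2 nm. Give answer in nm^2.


Radius r = 43.2/2 = 21.6 nm
Surface area SA = 4 * pi * r^2
SA = 4 * pi * (21.6)^2
SA = 5862.97 nm^2

5862.97
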